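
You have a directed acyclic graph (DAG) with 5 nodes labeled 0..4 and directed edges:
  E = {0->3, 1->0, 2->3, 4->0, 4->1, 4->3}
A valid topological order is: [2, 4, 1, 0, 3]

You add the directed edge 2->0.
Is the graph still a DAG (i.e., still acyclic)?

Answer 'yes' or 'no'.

Given toposort: [2, 4, 1, 0, 3]
Position of 2: index 0; position of 0: index 3
New edge 2->0: forward
Forward edge: respects the existing order. Still a DAG, same toposort still valid.
Still a DAG? yes

Answer: yes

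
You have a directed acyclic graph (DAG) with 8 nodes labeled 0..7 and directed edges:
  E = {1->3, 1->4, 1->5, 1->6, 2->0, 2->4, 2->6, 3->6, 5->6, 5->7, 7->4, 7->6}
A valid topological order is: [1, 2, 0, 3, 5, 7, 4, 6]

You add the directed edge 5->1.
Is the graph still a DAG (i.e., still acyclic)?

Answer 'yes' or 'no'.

Given toposort: [1, 2, 0, 3, 5, 7, 4, 6]
Position of 5: index 4; position of 1: index 0
New edge 5->1: backward (u after v in old order)
Backward edge: old toposort is now invalid. Check if this creates a cycle.
Does 1 already reach 5? Reachable from 1: [1, 3, 4, 5, 6, 7]. YES -> cycle!
Still a DAG? no

Answer: no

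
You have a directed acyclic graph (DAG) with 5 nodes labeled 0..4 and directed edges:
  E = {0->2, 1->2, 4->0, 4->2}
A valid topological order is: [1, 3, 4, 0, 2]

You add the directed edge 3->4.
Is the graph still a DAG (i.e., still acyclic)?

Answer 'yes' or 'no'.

Answer: yes

Derivation:
Given toposort: [1, 3, 4, 0, 2]
Position of 3: index 1; position of 4: index 2
New edge 3->4: forward
Forward edge: respects the existing order. Still a DAG, same toposort still valid.
Still a DAG? yes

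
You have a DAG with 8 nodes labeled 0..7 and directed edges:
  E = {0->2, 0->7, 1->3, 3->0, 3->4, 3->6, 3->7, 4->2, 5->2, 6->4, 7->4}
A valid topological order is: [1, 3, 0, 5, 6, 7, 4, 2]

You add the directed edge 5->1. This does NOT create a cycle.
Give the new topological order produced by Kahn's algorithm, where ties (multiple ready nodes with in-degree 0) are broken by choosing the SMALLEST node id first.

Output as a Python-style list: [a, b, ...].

Old toposort: [1, 3, 0, 5, 6, 7, 4, 2]
Added edge: 5->1
Position of 5 (3) > position of 1 (0). Must reorder: 5 must now come before 1.
Run Kahn's algorithm (break ties by smallest node id):
  initial in-degrees: [1, 1, 3, 1, 3, 0, 1, 2]
  ready (indeg=0): [5]
  pop 5: indeg[1]->0; indeg[2]->2 | ready=[1] | order so far=[5]
  pop 1: indeg[3]->0 | ready=[3] | order so far=[5, 1]
  pop 3: indeg[0]->0; indeg[4]->2; indeg[6]->0; indeg[7]->1 | ready=[0, 6] | order so far=[5, 1, 3]
  pop 0: indeg[2]->1; indeg[7]->0 | ready=[6, 7] | order so far=[5, 1, 3, 0]
  pop 6: indeg[4]->1 | ready=[7] | order so far=[5, 1, 3, 0, 6]
  pop 7: indeg[4]->0 | ready=[4] | order so far=[5, 1, 3, 0, 6, 7]
  pop 4: indeg[2]->0 | ready=[2] | order so far=[5, 1, 3, 0, 6, 7, 4]
  pop 2: no out-edges | ready=[] | order so far=[5, 1, 3, 0, 6, 7, 4, 2]
  Result: [5, 1, 3, 0, 6, 7, 4, 2]

Answer: [5, 1, 3, 0, 6, 7, 4, 2]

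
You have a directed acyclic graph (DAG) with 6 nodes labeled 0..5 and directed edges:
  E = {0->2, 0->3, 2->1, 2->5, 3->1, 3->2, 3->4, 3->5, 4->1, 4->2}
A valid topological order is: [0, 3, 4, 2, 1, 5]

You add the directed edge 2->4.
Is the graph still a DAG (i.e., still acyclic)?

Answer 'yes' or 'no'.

Given toposort: [0, 3, 4, 2, 1, 5]
Position of 2: index 3; position of 4: index 2
New edge 2->4: backward (u after v in old order)
Backward edge: old toposort is now invalid. Check if this creates a cycle.
Does 4 already reach 2? Reachable from 4: [1, 2, 4, 5]. YES -> cycle!
Still a DAG? no

Answer: no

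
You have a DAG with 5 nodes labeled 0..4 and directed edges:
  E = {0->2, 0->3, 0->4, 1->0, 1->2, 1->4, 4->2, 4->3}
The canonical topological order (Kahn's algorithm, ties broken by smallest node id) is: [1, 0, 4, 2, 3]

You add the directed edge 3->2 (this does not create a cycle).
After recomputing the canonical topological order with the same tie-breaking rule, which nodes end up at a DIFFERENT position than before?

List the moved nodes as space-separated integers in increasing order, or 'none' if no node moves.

Old toposort: [1, 0, 4, 2, 3]
Added edge 3->2
Recompute Kahn (smallest-id tiebreak):
  initial in-degrees: [1, 0, 4, 2, 2]
  ready (indeg=0): [1]
  pop 1: indeg[0]->0; indeg[2]->3; indeg[4]->1 | ready=[0] | order so far=[1]
  pop 0: indeg[2]->2; indeg[3]->1; indeg[4]->0 | ready=[4] | order so far=[1, 0]
  pop 4: indeg[2]->1; indeg[3]->0 | ready=[3] | order so far=[1, 0, 4]
  pop 3: indeg[2]->0 | ready=[2] | order so far=[1, 0, 4, 3]
  pop 2: no out-edges | ready=[] | order so far=[1, 0, 4, 3, 2]
New canonical toposort: [1, 0, 4, 3, 2]
Compare positions:
  Node 0: index 1 -> 1 (same)
  Node 1: index 0 -> 0 (same)
  Node 2: index 3 -> 4 (moved)
  Node 3: index 4 -> 3 (moved)
  Node 4: index 2 -> 2 (same)
Nodes that changed position: 2 3

Answer: 2 3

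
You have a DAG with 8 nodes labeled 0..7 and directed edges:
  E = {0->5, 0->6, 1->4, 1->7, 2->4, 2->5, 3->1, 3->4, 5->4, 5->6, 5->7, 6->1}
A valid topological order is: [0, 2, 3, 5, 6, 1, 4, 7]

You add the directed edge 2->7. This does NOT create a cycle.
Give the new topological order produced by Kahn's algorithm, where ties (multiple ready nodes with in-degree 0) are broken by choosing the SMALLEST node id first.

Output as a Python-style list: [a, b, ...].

Old toposort: [0, 2, 3, 5, 6, 1, 4, 7]
Added edge: 2->7
Position of 2 (1) < position of 7 (7). Old order still valid.
Run Kahn's algorithm (break ties by smallest node id):
  initial in-degrees: [0, 2, 0, 0, 4, 2, 2, 3]
  ready (indeg=0): [0, 2, 3]
  pop 0: indeg[5]->1; indeg[6]->1 | ready=[2, 3] | order so far=[0]
  pop 2: indeg[4]->3; indeg[5]->0; indeg[7]->2 | ready=[3, 5] | order so far=[0, 2]
  pop 3: indeg[1]->1; indeg[4]->2 | ready=[5] | order so far=[0, 2, 3]
  pop 5: indeg[4]->1; indeg[6]->0; indeg[7]->1 | ready=[6] | order so far=[0, 2, 3, 5]
  pop 6: indeg[1]->0 | ready=[1] | order so far=[0, 2, 3, 5, 6]
  pop 1: indeg[4]->0; indeg[7]->0 | ready=[4, 7] | order so far=[0, 2, 3, 5, 6, 1]
  pop 4: no out-edges | ready=[7] | order so far=[0, 2, 3, 5, 6, 1, 4]
  pop 7: no out-edges | ready=[] | order so far=[0, 2, 3, 5, 6, 1, 4, 7]
  Result: [0, 2, 3, 5, 6, 1, 4, 7]

Answer: [0, 2, 3, 5, 6, 1, 4, 7]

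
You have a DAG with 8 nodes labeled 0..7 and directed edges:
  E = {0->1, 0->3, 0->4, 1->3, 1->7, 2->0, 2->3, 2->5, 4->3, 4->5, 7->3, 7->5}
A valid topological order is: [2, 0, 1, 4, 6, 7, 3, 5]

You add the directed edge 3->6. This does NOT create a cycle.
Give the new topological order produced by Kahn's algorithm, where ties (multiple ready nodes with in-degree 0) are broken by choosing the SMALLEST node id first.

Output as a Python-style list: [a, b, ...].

Old toposort: [2, 0, 1, 4, 6, 7, 3, 5]
Added edge: 3->6
Position of 3 (6) > position of 6 (4). Must reorder: 3 must now come before 6.
Run Kahn's algorithm (break ties by smallest node id):
  initial in-degrees: [1, 1, 0, 5, 1, 3, 1, 1]
  ready (indeg=0): [2]
  pop 2: indeg[0]->0; indeg[3]->4; indeg[5]->2 | ready=[0] | order so far=[2]
  pop 0: indeg[1]->0; indeg[3]->3; indeg[4]->0 | ready=[1, 4] | order so far=[2, 0]
  pop 1: indeg[3]->2; indeg[7]->0 | ready=[4, 7] | order so far=[2, 0, 1]
  pop 4: indeg[3]->1; indeg[5]->1 | ready=[7] | order so far=[2, 0, 1, 4]
  pop 7: indeg[3]->0; indeg[5]->0 | ready=[3, 5] | order so far=[2, 0, 1, 4, 7]
  pop 3: indeg[6]->0 | ready=[5, 6] | order so far=[2, 0, 1, 4, 7, 3]
  pop 5: no out-edges | ready=[6] | order so far=[2, 0, 1, 4, 7, 3, 5]
  pop 6: no out-edges | ready=[] | order so far=[2, 0, 1, 4, 7, 3, 5, 6]
  Result: [2, 0, 1, 4, 7, 3, 5, 6]

Answer: [2, 0, 1, 4, 7, 3, 5, 6]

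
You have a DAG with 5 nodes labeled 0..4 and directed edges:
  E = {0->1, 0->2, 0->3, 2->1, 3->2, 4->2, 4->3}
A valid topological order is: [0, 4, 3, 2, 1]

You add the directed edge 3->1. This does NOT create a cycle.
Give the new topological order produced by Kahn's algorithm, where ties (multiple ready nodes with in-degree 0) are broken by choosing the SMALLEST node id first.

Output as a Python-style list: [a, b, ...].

Answer: [0, 4, 3, 2, 1]

Derivation:
Old toposort: [0, 4, 3, 2, 1]
Added edge: 3->1
Position of 3 (2) < position of 1 (4). Old order still valid.
Run Kahn's algorithm (break ties by smallest node id):
  initial in-degrees: [0, 3, 3, 2, 0]
  ready (indeg=0): [0, 4]
  pop 0: indeg[1]->2; indeg[2]->2; indeg[3]->1 | ready=[4] | order so far=[0]
  pop 4: indeg[2]->1; indeg[3]->0 | ready=[3] | order so far=[0, 4]
  pop 3: indeg[1]->1; indeg[2]->0 | ready=[2] | order so far=[0, 4, 3]
  pop 2: indeg[1]->0 | ready=[1] | order so far=[0, 4, 3, 2]
  pop 1: no out-edges | ready=[] | order so far=[0, 4, 3, 2, 1]
  Result: [0, 4, 3, 2, 1]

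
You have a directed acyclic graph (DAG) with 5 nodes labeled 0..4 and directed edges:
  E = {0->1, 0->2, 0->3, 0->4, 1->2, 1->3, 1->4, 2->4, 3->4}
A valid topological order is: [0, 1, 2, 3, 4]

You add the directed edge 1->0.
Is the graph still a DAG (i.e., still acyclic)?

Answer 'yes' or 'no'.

Given toposort: [0, 1, 2, 3, 4]
Position of 1: index 1; position of 0: index 0
New edge 1->0: backward (u after v in old order)
Backward edge: old toposort is now invalid. Check if this creates a cycle.
Does 0 already reach 1? Reachable from 0: [0, 1, 2, 3, 4]. YES -> cycle!
Still a DAG? no

Answer: no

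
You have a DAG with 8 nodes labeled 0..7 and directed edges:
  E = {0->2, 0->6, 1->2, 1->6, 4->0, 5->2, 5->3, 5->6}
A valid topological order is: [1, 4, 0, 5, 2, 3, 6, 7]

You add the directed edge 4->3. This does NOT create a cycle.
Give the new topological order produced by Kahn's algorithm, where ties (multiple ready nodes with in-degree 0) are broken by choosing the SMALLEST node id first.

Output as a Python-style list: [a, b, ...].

Answer: [1, 4, 0, 5, 2, 3, 6, 7]

Derivation:
Old toposort: [1, 4, 0, 5, 2, 3, 6, 7]
Added edge: 4->3
Position of 4 (1) < position of 3 (5). Old order still valid.
Run Kahn's algorithm (break ties by smallest node id):
  initial in-degrees: [1, 0, 3, 2, 0, 0, 3, 0]
  ready (indeg=0): [1, 4, 5, 7]
  pop 1: indeg[2]->2; indeg[6]->2 | ready=[4, 5, 7] | order so far=[1]
  pop 4: indeg[0]->0; indeg[3]->1 | ready=[0, 5, 7] | order so far=[1, 4]
  pop 0: indeg[2]->1; indeg[6]->1 | ready=[5, 7] | order so far=[1, 4, 0]
  pop 5: indeg[2]->0; indeg[3]->0; indeg[6]->0 | ready=[2, 3, 6, 7] | order so far=[1, 4, 0, 5]
  pop 2: no out-edges | ready=[3, 6, 7] | order so far=[1, 4, 0, 5, 2]
  pop 3: no out-edges | ready=[6, 7] | order so far=[1, 4, 0, 5, 2, 3]
  pop 6: no out-edges | ready=[7] | order so far=[1, 4, 0, 5, 2, 3, 6]
  pop 7: no out-edges | ready=[] | order so far=[1, 4, 0, 5, 2, 3, 6, 7]
  Result: [1, 4, 0, 5, 2, 3, 6, 7]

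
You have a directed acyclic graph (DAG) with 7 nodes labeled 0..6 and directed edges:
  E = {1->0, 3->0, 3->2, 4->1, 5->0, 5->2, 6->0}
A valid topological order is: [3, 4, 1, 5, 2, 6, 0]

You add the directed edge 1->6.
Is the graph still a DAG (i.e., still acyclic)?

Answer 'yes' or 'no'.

Given toposort: [3, 4, 1, 5, 2, 6, 0]
Position of 1: index 2; position of 6: index 5
New edge 1->6: forward
Forward edge: respects the existing order. Still a DAG, same toposort still valid.
Still a DAG? yes

Answer: yes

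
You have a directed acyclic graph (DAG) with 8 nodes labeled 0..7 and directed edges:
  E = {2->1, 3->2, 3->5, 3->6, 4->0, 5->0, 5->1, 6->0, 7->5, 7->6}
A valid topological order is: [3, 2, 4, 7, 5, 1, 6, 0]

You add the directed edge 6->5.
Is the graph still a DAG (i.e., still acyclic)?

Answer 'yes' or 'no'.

Answer: yes

Derivation:
Given toposort: [3, 2, 4, 7, 5, 1, 6, 0]
Position of 6: index 6; position of 5: index 4
New edge 6->5: backward (u after v in old order)
Backward edge: old toposort is now invalid. Check if this creates a cycle.
Does 5 already reach 6? Reachable from 5: [0, 1, 5]. NO -> still a DAG (reorder needed).
Still a DAG? yes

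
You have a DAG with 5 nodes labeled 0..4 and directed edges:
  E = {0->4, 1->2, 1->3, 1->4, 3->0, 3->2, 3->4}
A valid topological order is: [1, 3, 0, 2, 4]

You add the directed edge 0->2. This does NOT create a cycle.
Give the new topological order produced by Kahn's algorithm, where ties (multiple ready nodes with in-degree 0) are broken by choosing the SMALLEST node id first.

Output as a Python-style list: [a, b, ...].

Old toposort: [1, 3, 0, 2, 4]
Added edge: 0->2
Position of 0 (2) < position of 2 (3). Old order still valid.
Run Kahn's algorithm (break ties by smallest node id):
  initial in-degrees: [1, 0, 3, 1, 3]
  ready (indeg=0): [1]
  pop 1: indeg[2]->2; indeg[3]->0; indeg[4]->2 | ready=[3] | order so far=[1]
  pop 3: indeg[0]->0; indeg[2]->1; indeg[4]->1 | ready=[0] | order so far=[1, 3]
  pop 0: indeg[2]->0; indeg[4]->0 | ready=[2, 4] | order so far=[1, 3, 0]
  pop 2: no out-edges | ready=[4] | order so far=[1, 3, 0, 2]
  pop 4: no out-edges | ready=[] | order so far=[1, 3, 0, 2, 4]
  Result: [1, 3, 0, 2, 4]

Answer: [1, 3, 0, 2, 4]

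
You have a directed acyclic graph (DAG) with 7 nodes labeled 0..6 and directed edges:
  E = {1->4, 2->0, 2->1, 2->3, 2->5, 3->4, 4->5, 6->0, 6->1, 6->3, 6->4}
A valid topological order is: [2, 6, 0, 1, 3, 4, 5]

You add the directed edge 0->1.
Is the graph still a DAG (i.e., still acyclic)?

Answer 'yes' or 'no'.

Answer: yes

Derivation:
Given toposort: [2, 6, 0, 1, 3, 4, 5]
Position of 0: index 2; position of 1: index 3
New edge 0->1: forward
Forward edge: respects the existing order. Still a DAG, same toposort still valid.
Still a DAG? yes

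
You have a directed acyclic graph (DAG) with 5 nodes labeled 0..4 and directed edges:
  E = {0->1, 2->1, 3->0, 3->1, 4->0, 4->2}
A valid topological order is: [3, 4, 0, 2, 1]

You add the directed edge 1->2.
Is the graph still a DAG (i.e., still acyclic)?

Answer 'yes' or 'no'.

Answer: no

Derivation:
Given toposort: [3, 4, 0, 2, 1]
Position of 1: index 4; position of 2: index 3
New edge 1->2: backward (u after v in old order)
Backward edge: old toposort is now invalid. Check if this creates a cycle.
Does 2 already reach 1? Reachable from 2: [1, 2]. YES -> cycle!
Still a DAG? no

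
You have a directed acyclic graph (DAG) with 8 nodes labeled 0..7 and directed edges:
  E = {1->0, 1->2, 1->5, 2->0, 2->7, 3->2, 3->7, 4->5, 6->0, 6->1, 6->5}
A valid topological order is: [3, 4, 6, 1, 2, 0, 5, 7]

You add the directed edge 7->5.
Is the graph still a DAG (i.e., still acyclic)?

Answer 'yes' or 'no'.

Answer: yes

Derivation:
Given toposort: [3, 4, 6, 1, 2, 0, 5, 7]
Position of 7: index 7; position of 5: index 6
New edge 7->5: backward (u after v in old order)
Backward edge: old toposort is now invalid. Check if this creates a cycle.
Does 5 already reach 7? Reachable from 5: [5]. NO -> still a DAG (reorder needed).
Still a DAG? yes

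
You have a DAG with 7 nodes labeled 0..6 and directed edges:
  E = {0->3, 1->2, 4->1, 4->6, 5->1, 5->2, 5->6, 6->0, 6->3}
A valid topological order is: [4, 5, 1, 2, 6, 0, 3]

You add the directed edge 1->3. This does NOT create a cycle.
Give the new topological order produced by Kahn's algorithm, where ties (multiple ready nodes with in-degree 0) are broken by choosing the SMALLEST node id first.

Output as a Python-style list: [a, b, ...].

Answer: [4, 5, 1, 2, 6, 0, 3]

Derivation:
Old toposort: [4, 5, 1, 2, 6, 0, 3]
Added edge: 1->3
Position of 1 (2) < position of 3 (6). Old order still valid.
Run Kahn's algorithm (break ties by smallest node id):
  initial in-degrees: [1, 2, 2, 3, 0, 0, 2]
  ready (indeg=0): [4, 5]
  pop 4: indeg[1]->1; indeg[6]->1 | ready=[5] | order so far=[4]
  pop 5: indeg[1]->0; indeg[2]->1; indeg[6]->0 | ready=[1, 6] | order so far=[4, 5]
  pop 1: indeg[2]->0; indeg[3]->2 | ready=[2, 6] | order so far=[4, 5, 1]
  pop 2: no out-edges | ready=[6] | order so far=[4, 5, 1, 2]
  pop 6: indeg[0]->0; indeg[3]->1 | ready=[0] | order so far=[4, 5, 1, 2, 6]
  pop 0: indeg[3]->0 | ready=[3] | order so far=[4, 5, 1, 2, 6, 0]
  pop 3: no out-edges | ready=[] | order so far=[4, 5, 1, 2, 6, 0, 3]
  Result: [4, 5, 1, 2, 6, 0, 3]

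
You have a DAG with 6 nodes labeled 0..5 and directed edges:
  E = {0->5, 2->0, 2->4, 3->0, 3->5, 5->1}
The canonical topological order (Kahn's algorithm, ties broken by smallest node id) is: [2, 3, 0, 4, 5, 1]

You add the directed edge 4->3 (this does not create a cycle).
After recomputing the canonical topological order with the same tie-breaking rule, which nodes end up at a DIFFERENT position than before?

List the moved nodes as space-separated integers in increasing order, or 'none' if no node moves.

Old toposort: [2, 3, 0, 4, 5, 1]
Added edge 4->3
Recompute Kahn (smallest-id tiebreak):
  initial in-degrees: [2, 1, 0, 1, 1, 2]
  ready (indeg=0): [2]
  pop 2: indeg[0]->1; indeg[4]->0 | ready=[4] | order so far=[2]
  pop 4: indeg[3]->0 | ready=[3] | order so far=[2, 4]
  pop 3: indeg[0]->0; indeg[5]->1 | ready=[0] | order so far=[2, 4, 3]
  pop 0: indeg[5]->0 | ready=[5] | order so far=[2, 4, 3, 0]
  pop 5: indeg[1]->0 | ready=[1] | order so far=[2, 4, 3, 0, 5]
  pop 1: no out-edges | ready=[] | order so far=[2, 4, 3, 0, 5, 1]
New canonical toposort: [2, 4, 3, 0, 5, 1]
Compare positions:
  Node 0: index 2 -> 3 (moved)
  Node 1: index 5 -> 5 (same)
  Node 2: index 0 -> 0 (same)
  Node 3: index 1 -> 2 (moved)
  Node 4: index 3 -> 1 (moved)
  Node 5: index 4 -> 4 (same)
Nodes that changed position: 0 3 4

Answer: 0 3 4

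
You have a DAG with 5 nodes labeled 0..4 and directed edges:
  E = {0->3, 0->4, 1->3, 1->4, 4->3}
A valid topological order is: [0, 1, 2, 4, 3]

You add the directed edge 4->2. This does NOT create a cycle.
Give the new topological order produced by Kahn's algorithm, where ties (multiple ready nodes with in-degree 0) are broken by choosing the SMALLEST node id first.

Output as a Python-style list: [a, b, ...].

Old toposort: [0, 1, 2, 4, 3]
Added edge: 4->2
Position of 4 (3) > position of 2 (2). Must reorder: 4 must now come before 2.
Run Kahn's algorithm (break ties by smallest node id):
  initial in-degrees: [0, 0, 1, 3, 2]
  ready (indeg=0): [0, 1]
  pop 0: indeg[3]->2; indeg[4]->1 | ready=[1] | order so far=[0]
  pop 1: indeg[3]->1; indeg[4]->0 | ready=[4] | order so far=[0, 1]
  pop 4: indeg[2]->0; indeg[3]->0 | ready=[2, 3] | order so far=[0, 1, 4]
  pop 2: no out-edges | ready=[3] | order so far=[0, 1, 4, 2]
  pop 3: no out-edges | ready=[] | order so far=[0, 1, 4, 2, 3]
  Result: [0, 1, 4, 2, 3]

Answer: [0, 1, 4, 2, 3]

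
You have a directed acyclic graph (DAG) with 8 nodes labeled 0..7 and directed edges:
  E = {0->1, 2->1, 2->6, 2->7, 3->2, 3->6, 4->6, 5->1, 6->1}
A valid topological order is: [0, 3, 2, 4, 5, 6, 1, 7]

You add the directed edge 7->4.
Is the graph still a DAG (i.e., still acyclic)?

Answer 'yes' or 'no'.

Answer: yes

Derivation:
Given toposort: [0, 3, 2, 4, 5, 6, 1, 7]
Position of 7: index 7; position of 4: index 3
New edge 7->4: backward (u after v in old order)
Backward edge: old toposort is now invalid. Check if this creates a cycle.
Does 4 already reach 7? Reachable from 4: [1, 4, 6]. NO -> still a DAG (reorder needed).
Still a DAG? yes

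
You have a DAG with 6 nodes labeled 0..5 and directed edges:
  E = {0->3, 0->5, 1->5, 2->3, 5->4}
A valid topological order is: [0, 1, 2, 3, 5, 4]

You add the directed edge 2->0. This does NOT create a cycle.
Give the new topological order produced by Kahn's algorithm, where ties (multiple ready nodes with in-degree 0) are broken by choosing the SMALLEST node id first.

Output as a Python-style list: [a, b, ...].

Answer: [1, 2, 0, 3, 5, 4]

Derivation:
Old toposort: [0, 1, 2, 3, 5, 4]
Added edge: 2->0
Position of 2 (2) > position of 0 (0). Must reorder: 2 must now come before 0.
Run Kahn's algorithm (break ties by smallest node id):
  initial in-degrees: [1, 0, 0, 2, 1, 2]
  ready (indeg=0): [1, 2]
  pop 1: indeg[5]->1 | ready=[2] | order so far=[1]
  pop 2: indeg[0]->0; indeg[3]->1 | ready=[0] | order so far=[1, 2]
  pop 0: indeg[3]->0; indeg[5]->0 | ready=[3, 5] | order so far=[1, 2, 0]
  pop 3: no out-edges | ready=[5] | order so far=[1, 2, 0, 3]
  pop 5: indeg[4]->0 | ready=[4] | order so far=[1, 2, 0, 3, 5]
  pop 4: no out-edges | ready=[] | order so far=[1, 2, 0, 3, 5, 4]
  Result: [1, 2, 0, 3, 5, 4]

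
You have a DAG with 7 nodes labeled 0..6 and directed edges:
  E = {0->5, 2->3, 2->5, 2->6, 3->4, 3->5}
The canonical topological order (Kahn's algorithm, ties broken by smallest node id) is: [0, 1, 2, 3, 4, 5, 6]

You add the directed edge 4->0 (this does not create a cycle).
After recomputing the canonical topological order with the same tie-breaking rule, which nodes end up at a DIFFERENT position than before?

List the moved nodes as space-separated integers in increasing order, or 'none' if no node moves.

Answer: 0 1 2 3 4

Derivation:
Old toposort: [0, 1, 2, 3, 4, 5, 6]
Added edge 4->0
Recompute Kahn (smallest-id tiebreak):
  initial in-degrees: [1, 0, 0, 1, 1, 3, 1]
  ready (indeg=0): [1, 2]
  pop 1: no out-edges | ready=[2] | order so far=[1]
  pop 2: indeg[3]->0; indeg[5]->2; indeg[6]->0 | ready=[3, 6] | order so far=[1, 2]
  pop 3: indeg[4]->0; indeg[5]->1 | ready=[4, 6] | order so far=[1, 2, 3]
  pop 4: indeg[0]->0 | ready=[0, 6] | order so far=[1, 2, 3, 4]
  pop 0: indeg[5]->0 | ready=[5, 6] | order so far=[1, 2, 3, 4, 0]
  pop 5: no out-edges | ready=[6] | order so far=[1, 2, 3, 4, 0, 5]
  pop 6: no out-edges | ready=[] | order so far=[1, 2, 3, 4, 0, 5, 6]
New canonical toposort: [1, 2, 3, 4, 0, 5, 6]
Compare positions:
  Node 0: index 0 -> 4 (moved)
  Node 1: index 1 -> 0 (moved)
  Node 2: index 2 -> 1 (moved)
  Node 3: index 3 -> 2 (moved)
  Node 4: index 4 -> 3 (moved)
  Node 5: index 5 -> 5 (same)
  Node 6: index 6 -> 6 (same)
Nodes that changed position: 0 1 2 3 4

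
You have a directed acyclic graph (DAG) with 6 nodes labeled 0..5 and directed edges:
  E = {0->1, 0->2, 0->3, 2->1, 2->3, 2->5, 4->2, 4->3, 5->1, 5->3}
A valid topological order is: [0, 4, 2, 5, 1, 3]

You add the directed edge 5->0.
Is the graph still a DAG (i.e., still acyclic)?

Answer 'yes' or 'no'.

Answer: no

Derivation:
Given toposort: [0, 4, 2, 5, 1, 3]
Position of 5: index 3; position of 0: index 0
New edge 5->0: backward (u after v in old order)
Backward edge: old toposort is now invalid. Check if this creates a cycle.
Does 0 already reach 5? Reachable from 0: [0, 1, 2, 3, 5]. YES -> cycle!
Still a DAG? no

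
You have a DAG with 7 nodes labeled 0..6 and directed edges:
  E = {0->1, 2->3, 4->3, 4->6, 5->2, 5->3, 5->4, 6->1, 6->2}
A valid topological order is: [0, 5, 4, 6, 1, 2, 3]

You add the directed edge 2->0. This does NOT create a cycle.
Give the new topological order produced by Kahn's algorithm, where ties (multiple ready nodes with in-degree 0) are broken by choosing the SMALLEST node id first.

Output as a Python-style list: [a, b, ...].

Answer: [5, 4, 6, 2, 0, 1, 3]

Derivation:
Old toposort: [0, 5, 4, 6, 1, 2, 3]
Added edge: 2->0
Position of 2 (5) > position of 0 (0). Must reorder: 2 must now come before 0.
Run Kahn's algorithm (break ties by smallest node id):
  initial in-degrees: [1, 2, 2, 3, 1, 0, 1]
  ready (indeg=0): [5]
  pop 5: indeg[2]->1; indeg[3]->2; indeg[4]->0 | ready=[4] | order so far=[5]
  pop 4: indeg[3]->1; indeg[6]->0 | ready=[6] | order so far=[5, 4]
  pop 6: indeg[1]->1; indeg[2]->0 | ready=[2] | order so far=[5, 4, 6]
  pop 2: indeg[0]->0; indeg[3]->0 | ready=[0, 3] | order so far=[5, 4, 6, 2]
  pop 0: indeg[1]->0 | ready=[1, 3] | order so far=[5, 4, 6, 2, 0]
  pop 1: no out-edges | ready=[3] | order so far=[5, 4, 6, 2, 0, 1]
  pop 3: no out-edges | ready=[] | order so far=[5, 4, 6, 2, 0, 1, 3]
  Result: [5, 4, 6, 2, 0, 1, 3]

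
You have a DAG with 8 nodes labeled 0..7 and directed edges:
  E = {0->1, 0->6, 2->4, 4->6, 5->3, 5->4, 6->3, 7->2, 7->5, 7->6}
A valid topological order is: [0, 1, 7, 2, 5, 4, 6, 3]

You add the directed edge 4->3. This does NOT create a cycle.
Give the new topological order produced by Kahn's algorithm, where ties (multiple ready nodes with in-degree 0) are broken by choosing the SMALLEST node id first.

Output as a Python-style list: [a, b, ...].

Old toposort: [0, 1, 7, 2, 5, 4, 6, 3]
Added edge: 4->3
Position of 4 (5) < position of 3 (7). Old order still valid.
Run Kahn's algorithm (break ties by smallest node id):
  initial in-degrees: [0, 1, 1, 3, 2, 1, 3, 0]
  ready (indeg=0): [0, 7]
  pop 0: indeg[1]->0; indeg[6]->2 | ready=[1, 7] | order so far=[0]
  pop 1: no out-edges | ready=[7] | order so far=[0, 1]
  pop 7: indeg[2]->0; indeg[5]->0; indeg[6]->1 | ready=[2, 5] | order so far=[0, 1, 7]
  pop 2: indeg[4]->1 | ready=[5] | order so far=[0, 1, 7, 2]
  pop 5: indeg[3]->2; indeg[4]->0 | ready=[4] | order so far=[0, 1, 7, 2, 5]
  pop 4: indeg[3]->1; indeg[6]->0 | ready=[6] | order so far=[0, 1, 7, 2, 5, 4]
  pop 6: indeg[3]->0 | ready=[3] | order so far=[0, 1, 7, 2, 5, 4, 6]
  pop 3: no out-edges | ready=[] | order so far=[0, 1, 7, 2, 5, 4, 6, 3]
  Result: [0, 1, 7, 2, 5, 4, 6, 3]

Answer: [0, 1, 7, 2, 5, 4, 6, 3]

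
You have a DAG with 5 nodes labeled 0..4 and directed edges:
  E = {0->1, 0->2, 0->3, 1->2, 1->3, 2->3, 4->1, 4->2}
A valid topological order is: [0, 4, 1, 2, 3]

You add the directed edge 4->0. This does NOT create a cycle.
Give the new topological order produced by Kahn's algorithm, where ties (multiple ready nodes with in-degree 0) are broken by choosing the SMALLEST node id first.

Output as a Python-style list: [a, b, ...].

Answer: [4, 0, 1, 2, 3]

Derivation:
Old toposort: [0, 4, 1, 2, 3]
Added edge: 4->0
Position of 4 (1) > position of 0 (0). Must reorder: 4 must now come before 0.
Run Kahn's algorithm (break ties by smallest node id):
  initial in-degrees: [1, 2, 3, 3, 0]
  ready (indeg=0): [4]
  pop 4: indeg[0]->0; indeg[1]->1; indeg[2]->2 | ready=[0] | order so far=[4]
  pop 0: indeg[1]->0; indeg[2]->1; indeg[3]->2 | ready=[1] | order so far=[4, 0]
  pop 1: indeg[2]->0; indeg[3]->1 | ready=[2] | order so far=[4, 0, 1]
  pop 2: indeg[3]->0 | ready=[3] | order so far=[4, 0, 1, 2]
  pop 3: no out-edges | ready=[] | order so far=[4, 0, 1, 2, 3]
  Result: [4, 0, 1, 2, 3]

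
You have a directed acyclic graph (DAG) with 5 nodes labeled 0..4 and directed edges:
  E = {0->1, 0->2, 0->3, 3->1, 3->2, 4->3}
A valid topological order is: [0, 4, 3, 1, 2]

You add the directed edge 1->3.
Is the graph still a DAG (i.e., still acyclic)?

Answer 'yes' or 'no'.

Answer: no

Derivation:
Given toposort: [0, 4, 3, 1, 2]
Position of 1: index 3; position of 3: index 2
New edge 1->3: backward (u after v in old order)
Backward edge: old toposort is now invalid. Check if this creates a cycle.
Does 3 already reach 1? Reachable from 3: [1, 2, 3]. YES -> cycle!
Still a DAG? no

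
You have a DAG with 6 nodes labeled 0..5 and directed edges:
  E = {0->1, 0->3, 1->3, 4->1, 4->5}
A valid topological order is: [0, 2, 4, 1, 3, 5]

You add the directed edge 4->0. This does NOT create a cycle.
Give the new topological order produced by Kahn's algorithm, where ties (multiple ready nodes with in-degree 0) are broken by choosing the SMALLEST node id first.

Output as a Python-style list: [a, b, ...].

Answer: [2, 4, 0, 1, 3, 5]

Derivation:
Old toposort: [0, 2, 4, 1, 3, 5]
Added edge: 4->0
Position of 4 (2) > position of 0 (0). Must reorder: 4 must now come before 0.
Run Kahn's algorithm (break ties by smallest node id):
  initial in-degrees: [1, 2, 0, 2, 0, 1]
  ready (indeg=0): [2, 4]
  pop 2: no out-edges | ready=[4] | order so far=[2]
  pop 4: indeg[0]->0; indeg[1]->1; indeg[5]->0 | ready=[0, 5] | order so far=[2, 4]
  pop 0: indeg[1]->0; indeg[3]->1 | ready=[1, 5] | order so far=[2, 4, 0]
  pop 1: indeg[3]->0 | ready=[3, 5] | order so far=[2, 4, 0, 1]
  pop 3: no out-edges | ready=[5] | order so far=[2, 4, 0, 1, 3]
  pop 5: no out-edges | ready=[] | order so far=[2, 4, 0, 1, 3, 5]
  Result: [2, 4, 0, 1, 3, 5]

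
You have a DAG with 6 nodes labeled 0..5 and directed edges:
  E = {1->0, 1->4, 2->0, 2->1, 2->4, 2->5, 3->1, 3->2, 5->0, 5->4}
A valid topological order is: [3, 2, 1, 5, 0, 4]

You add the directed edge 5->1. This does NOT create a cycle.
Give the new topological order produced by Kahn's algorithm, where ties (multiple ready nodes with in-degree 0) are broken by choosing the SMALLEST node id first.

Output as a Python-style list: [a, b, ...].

Old toposort: [3, 2, 1, 5, 0, 4]
Added edge: 5->1
Position of 5 (3) > position of 1 (2). Must reorder: 5 must now come before 1.
Run Kahn's algorithm (break ties by smallest node id):
  initial in-degrees: [3, 3, 1, 0, 3, 1]
  ready (indeg=0): [3]
  pop 3: indeg[1]->2; indeg[2]->0 | ready=[2] | order so far=[3]
  pop 2: indeg[0]->2; indeg[1]->1; indeg[4]->2; indeg[5]->0 | ready=[5] | order so far=[3, 2]
  pop 5: indeg[0]->1; indeg[1]->0; indeg[4]->1 | ready=[1] | order so far=[3, 2, 5]
  pop 1: indeg[0]->0; indeg[4]->0 | ready=[0, 4] | order so far=[3, 2, 5, 1]
  pop 0: no out-edges | ready=[4] | order so far=[3, 2, 5, 1, 0]
  pop 4: no out-edges | ready=[] | order so far=[3, 2, 5, 1, 0, 4]
  Result: [3, 2, 5, 1, 0, 4]

Answer: [3, 2, 5, 1, 0, 4]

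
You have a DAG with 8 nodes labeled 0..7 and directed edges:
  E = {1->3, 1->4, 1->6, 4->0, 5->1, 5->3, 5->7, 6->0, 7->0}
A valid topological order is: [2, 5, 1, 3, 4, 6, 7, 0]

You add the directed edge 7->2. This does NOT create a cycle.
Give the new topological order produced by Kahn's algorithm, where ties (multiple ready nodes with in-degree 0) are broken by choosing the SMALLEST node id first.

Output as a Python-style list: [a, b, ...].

Answer: [5, 1, 3, 4, 6, 7, 0, 2]

Derivation:
Old toposort: [2, 5, 1, 3, 4, 6, 7, 0]
Added edge: 7->2
Position of 7 (6) > position of 2 (0). Must reorder: 7 must now come before 2.
Run Kahn's algorithm (break ties by smallest node id):
  initial in-degrees: [3, 1, 1, 2, 1, 0, 1, 1]
  ready (indeg=0): [5]
  pop 5: indeg[1]->0; indeg[3]->1; indeg[7]->0 | ready=[1, 7] | order so far=[5]
  pop 1: indeg[3]->0; indeg[4]->0; indeg[6]->0 | ready=[3, 4, 6, 7] | order so far=[5, 1]
  pop 3: no out-edges | ready=[4, 6, 7] | order so far=[5, 1, 3]
  pop 4: indeg[0]->2 | ready=[6, 7] | order so far=[5, 1, 3, 4]
  pop 6: indeg[0]->1 | ready=[7] | order so far=[5, 1, 3, 4, 6]
  pop 7: indeg[0]->0; indeg[2]->0 | ready=[0, 2] | order so far=[5, 1, 3, 4, 6, 7]
  pop 0: no out-edges | ready=[2] | order so far=[5, 1, 3, 4, 6, 7, 0]
  pop 2: no out-edges | ready=[] | order so far=[5, 1, 3, 4, 6, 7, 0, 2]
  Result: [5, 1, 3, 4, 6, 7, 0, 2]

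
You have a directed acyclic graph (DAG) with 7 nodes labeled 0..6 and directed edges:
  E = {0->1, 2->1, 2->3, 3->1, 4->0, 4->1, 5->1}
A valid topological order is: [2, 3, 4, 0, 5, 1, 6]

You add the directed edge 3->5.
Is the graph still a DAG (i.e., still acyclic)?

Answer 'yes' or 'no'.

Given toposort: [2, 3, 4, 0, 5, 1, 6]
Position of 3: index 1; position of 5: index 4
New edge 3->5: forward
Forward edge: respects the existing order. Still a DAG, same toposort still valid.
Still a DAG? yes

Answer: yes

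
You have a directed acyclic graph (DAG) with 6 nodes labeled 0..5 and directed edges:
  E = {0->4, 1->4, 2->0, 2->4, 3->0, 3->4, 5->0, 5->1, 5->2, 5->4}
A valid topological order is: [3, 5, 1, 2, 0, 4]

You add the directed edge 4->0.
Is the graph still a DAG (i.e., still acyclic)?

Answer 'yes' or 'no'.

Answer: no

Derivation:
Given toposort: [3, 5, 1, 2, 0, 4]
Position of 4: index 5; position of 0: index 4
New edge 4->0: backward (u after v in old order)
Backward edge: old toposort is now invalid. Check if this creates a cycle.
Does 0 already reach 4? Reachable from 0: [0, 4]. YES -> cycle!
Still a DAG? no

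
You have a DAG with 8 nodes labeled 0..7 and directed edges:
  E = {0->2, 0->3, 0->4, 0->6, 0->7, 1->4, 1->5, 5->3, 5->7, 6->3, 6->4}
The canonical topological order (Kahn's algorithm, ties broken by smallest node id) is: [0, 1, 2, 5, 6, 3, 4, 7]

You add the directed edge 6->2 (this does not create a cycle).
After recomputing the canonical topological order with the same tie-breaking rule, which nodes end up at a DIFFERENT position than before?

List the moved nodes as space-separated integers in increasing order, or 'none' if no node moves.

Old toposort: [0, 1, 2, 5, 6, 3, 4, 7]
Added edge 6->2
Recompute Kahn (smallest-id tiebreak):
  initial in-degrees: [0, 0, 2, 3, 3, 1, 1, 2]
  ready (indeg=0): [0, 1]
  pop 0: indeg[2]->1; indeg[3]->2; indeg[4]->2; indeg[6]->0; indeg[7]->1 | ready=[1, 6] | order so far=[0]
  pop 1: indeg[4]->1; indeg[5]->0 | ready=[5, 6] | order so far=[0, 1]
  pop 5: indeg[3]->1; indeg[7]->0 | ready=[6, 7] | order so far=[0, 1, 5]
  pop 6: indeg[2]->0; indeg[3]->0; indeg[4]->0 | ready=[2, 3, 4, 7] | order so far=[0, 1, 5, 6]
  pop 2: no out-edges | ready=[3, 4, 7] | order so far=[0, 1, 5, 6, 2]
  pop 3: no out-edges | ready=[4, 7] | order so far=[0, 1, 5, 6, 2, 3]
  pop 4: no out-edges | ready=[7] | order so far=[0, 1, 5, 6, 2, 3, 4]
  pop 7: no out-edges | ready=[] | order so far=[0, 1, 5, 6, 2, 3, 4, 7]
New canonical toposort: [0, 1, 5, 6, 2, 3, 4, 7]
Compare positions:
  Node 0: index 0 -> 0 (same)
  Node 1: index 1 -> 1 (same)
  Node 2: index 2 -> 4 (moved)
  Node 3: index 5 -> 5 (same)
  Node 4: index 6 -> 6 (same)
  Node 5: index 3 -> 2 (moved)
  Node 6: index 4 -> 3 (moved)
  Node 7: index 7 -> 7 (same)
Nodes that changed position: 2 5 6

Answer: 2 5 6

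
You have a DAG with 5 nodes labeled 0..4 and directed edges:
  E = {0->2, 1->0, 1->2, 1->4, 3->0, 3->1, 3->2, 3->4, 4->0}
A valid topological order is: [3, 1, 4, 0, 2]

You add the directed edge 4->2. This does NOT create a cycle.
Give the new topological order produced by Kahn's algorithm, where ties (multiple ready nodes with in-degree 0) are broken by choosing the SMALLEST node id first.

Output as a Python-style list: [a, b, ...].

Answer: [3, 1, 4, 0, 2]

Derivation:
Old toposort: [3, 1, 4, 0, 2]
Added edge: 4->2
Position of 4 (2) < position of 2 (4). Old order still valid.
Run Kahn's algorithm (break ties by smallest node id):
  initial in-degrees: [3, 1, 4, 0, 2]
  ready (indeg=0): [3]
  pop 3: indeg[0]->2; indeg[1]->0; indeg[2]->3; indeg[4]->1 | ready=[1] | order so far=[3]
  pop 1: indeg[0]->1; indeg[2]->2; indeg[4]->0 | ready=[4] | order so far=[3, 1]
  pop 4: indeg[0]->0; indeg[2]->1 | ready=[0] | order so far=[3, 1, 4]
  pop 0: indeg[2]->0 | ready=[2] | order so far=[3, 1, 4, 0]
  pop 2: no out-edges | ready=[] | order so far=[3, 1, 4, 0, 2]
  Result: [3, 1, 4, 0, 2]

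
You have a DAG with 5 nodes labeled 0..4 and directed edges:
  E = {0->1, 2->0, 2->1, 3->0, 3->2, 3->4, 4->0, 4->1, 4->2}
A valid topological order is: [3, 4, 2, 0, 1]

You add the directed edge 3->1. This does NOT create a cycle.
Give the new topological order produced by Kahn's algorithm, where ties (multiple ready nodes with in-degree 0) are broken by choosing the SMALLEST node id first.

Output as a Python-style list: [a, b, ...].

Old toposort: [3, 4, 2, 0, 1]
Added edge: 3->1
Position of 3 (0) < position of 1 (4). Old order still valid.
Run Kahn's algorithm (break ties by smallest node id):
  initial in-degrees: [3, 4, 2, 0, 1]
  ready (indeg=0): [3]
  pop 3: indeg[0]->2; indeg[1]->3; indeg[2]->1; indeg[4]->0 | ready=[4] | order so far=[3]
  pop 4: indeg[0]->1; indeg[1]->2; indeg[2]->0 | ready=[2] | order so far=[3, 4]
  pop 2: indeg[0]->0; indeg[1]->1 | ready=[0] | order so far=[3, 4, 2]
  pop 0: indeg[1]->0 | ready=[1] | order so far=[3, 4, 2, 0]
  pop 1: no out-edges | ready=[] | order so far=[3, 4, 2, 0, 1]
  Result: [3, 4, 2, 0, 1]

Answer: [3, 4, 2, 0, 1]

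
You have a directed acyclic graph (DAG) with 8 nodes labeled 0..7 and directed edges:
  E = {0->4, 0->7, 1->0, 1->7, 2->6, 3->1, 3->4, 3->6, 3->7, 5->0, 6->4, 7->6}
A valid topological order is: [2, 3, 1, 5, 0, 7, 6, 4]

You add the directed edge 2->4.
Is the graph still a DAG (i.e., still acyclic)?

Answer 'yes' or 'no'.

Answer: yes

Derivation:
Given toposort: [2, 3, 1, 5, 0, 7, 6, 4]
Position of 2: index 0; position of 4: index 7
New edge 2->4: forward
Forward edge: respects the existing order. Still a DAG, same toposort still valid.
Still a DAG? yes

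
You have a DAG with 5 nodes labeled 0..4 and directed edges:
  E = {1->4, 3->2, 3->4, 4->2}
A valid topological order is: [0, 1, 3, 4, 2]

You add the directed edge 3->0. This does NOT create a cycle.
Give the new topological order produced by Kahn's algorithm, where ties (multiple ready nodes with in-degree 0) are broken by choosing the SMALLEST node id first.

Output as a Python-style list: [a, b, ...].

Old toposort: [0, 1, 3, 4, 2]
Added edge: 3->0
Position of 3 (2) > position of 0 (0). Must reorder: 3 must now come before 0.
Run Kahn's algorithm (break ties by smallest node id):
  initial in-degrees: [1, 0, 2, 0, 2]
  ready (indeg=0): [1, 3]
  pop 1: indeg[4]->1 | ready=[3] | order so far=[1]
  pop 3: indeg[0]->0; indeg[2]->1; indeg[4]->0 | ready=[0, 4] | order so far=[1, 3]
  pop 0: no out-edges | ready=[4] | order so far=[1, 3, 0]
  pop 4: indeg[2]->0 | ready=[2] | order so far=[1, 3, 0, 4]
  pop 2: no out-edges | ready=[] | order so far=[1, 3, 0, 4, 2]
  Result: [1, 3, 0, 4, 2]

Answer: [1, 3, 0, 4, 2]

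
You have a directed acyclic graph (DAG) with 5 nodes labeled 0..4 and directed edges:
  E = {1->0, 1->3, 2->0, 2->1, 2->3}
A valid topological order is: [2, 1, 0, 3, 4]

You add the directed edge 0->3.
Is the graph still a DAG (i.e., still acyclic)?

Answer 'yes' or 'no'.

Answer: yes

Derivation:
Given toposort: [2, 1, 0, 3, 4]
Position of 0: index 2; position of 3: index 3
New edge 0->3: forward
Forward edge: respects the existing order. Still a DAG, same toposort still valid.
Still a DAG? yes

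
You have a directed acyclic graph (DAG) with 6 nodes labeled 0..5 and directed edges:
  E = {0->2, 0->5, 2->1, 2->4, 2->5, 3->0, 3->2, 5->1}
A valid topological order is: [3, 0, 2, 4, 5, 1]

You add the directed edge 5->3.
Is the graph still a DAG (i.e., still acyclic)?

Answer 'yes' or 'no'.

Given toposort: [3, 0, 2, 4, 5, 1]
Position of 5: index 4; position of 3: index 0
New edge 5->3: backward (u after v in old order)
Backward edge: old toposort is now invalid. Check if this creates a cycle.
Does 3 already reach 5? Reachable from 3: [0, 1, 2, 3, 4, 5]. YES -> cycle!
Still a DAG? no

Answer: no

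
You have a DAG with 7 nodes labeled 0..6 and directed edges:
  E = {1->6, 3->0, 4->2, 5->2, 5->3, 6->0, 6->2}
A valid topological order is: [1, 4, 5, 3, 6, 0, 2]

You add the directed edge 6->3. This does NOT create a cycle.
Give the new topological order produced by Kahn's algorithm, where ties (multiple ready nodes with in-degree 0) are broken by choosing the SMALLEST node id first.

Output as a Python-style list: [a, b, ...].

Answer: [1, 4, 5, 6, 2, 3, 0]

Derivation:
Old toposort: [1, 4, 5, 3, 6, 0, 2]
Added edge: 6->3
Position of 6 (4) > position of 3 (3). Must reorder: 6 must now come before 3.
Run Kahn's algorithm (break ties by smallest node id):
  initial in-degrees: [2, 0, 3, 2, 0, 0, 1]
  ready (indeg=0): [1, 4, 5]
  pop 1: indeg[6]->0 | ready=[4, 5, 6] | order so far=[1]
  pop 4: indeg[2]->2 | ready=[5, 6] | order so far=[1, 4]
  pop 5: indeg[2]->1; indeg[3]->1 | ready=[6] | order so far=[1, 4, 5]
  pop 6: indeg[0]->1; indeg[2]->0; indeg[3]->0 | ready=[2, 3] | order so far=[1, 4, 5, 6]
  pop 2: no out-edges | ready=[3] | order so far=[1, 4, 5, 6, 2]
  pop 3: indeg[0]->0 | ready=[0] | order so far=[1, 4, 5, 6, 2, 3]
  pop 0: no out-edges | ready=[] | order so far=[1, 4, 5, 6, 2, 3, 0]
  Result: [1, 4, 5, 6, 2, 3, 0]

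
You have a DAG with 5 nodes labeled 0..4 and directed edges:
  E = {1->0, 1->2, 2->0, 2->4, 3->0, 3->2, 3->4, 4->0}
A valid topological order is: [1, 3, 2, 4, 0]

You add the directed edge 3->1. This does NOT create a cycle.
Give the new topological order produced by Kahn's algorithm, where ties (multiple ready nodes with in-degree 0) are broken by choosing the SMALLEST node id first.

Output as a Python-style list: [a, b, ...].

Answer: [3, 1, 2, 4, 0]

Derivation:
Old toposort: [1, 3, 2, 4, 0]
Added edge: 3->1
Position of 3 (1) > position of 1 (0). Must reorder: 3 must now come before 1.
Run Kahn's algorithm (break ties by smallest node id):
  initial in-degrees: [4, 1, 2, 0, 2]
  ready (indeg=0): [3]
  pop 3: indeg[0]->3; indeg[1]->0; indeg[2]->1; indeg[4]->1 | ready=[1] | order so far=[3]
  pop 1: indeg[0]->2; indeg[2]->0 | ready=[2] | order so far=[3, 1]
  pop 2: indeg[0]->1; indeg[4]->0 | ready=[4] | order so far=[3, 1, 2]
  pop 4: indeg[0]->0 | ready=[0] | order so far=[3, 1, 2, 4]
  pop 0: no out-edges | ready=[] | order so far=[3, 1, 2, 4, 0]
  Result: [3, 1, 2, 4, 0]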